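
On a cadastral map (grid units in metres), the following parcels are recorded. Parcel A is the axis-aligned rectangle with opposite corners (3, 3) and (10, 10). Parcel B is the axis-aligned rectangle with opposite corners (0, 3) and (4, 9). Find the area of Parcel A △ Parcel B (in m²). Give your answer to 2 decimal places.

|Parcel A∩Parcel B|: x∈[3,4], y∈[3,9] → 1·6 = 6.
|Parcel A △ Parcel B| = |Parcel A| + |Parcel B| − 2·|Parcel A∩Parcel B| = 49 + 24 − 12 = 61.00.

61.00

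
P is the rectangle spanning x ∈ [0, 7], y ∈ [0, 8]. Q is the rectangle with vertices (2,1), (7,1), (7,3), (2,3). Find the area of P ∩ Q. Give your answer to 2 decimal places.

|P∩Q|: x∈[2,7], y∈[1,3] → 5·2 = 10.

10.00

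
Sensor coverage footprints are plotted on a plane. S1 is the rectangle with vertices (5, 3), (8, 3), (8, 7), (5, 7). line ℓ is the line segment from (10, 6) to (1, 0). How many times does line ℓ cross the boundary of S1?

2

The segment meets the boundary at (5.5,3), (8,4.667).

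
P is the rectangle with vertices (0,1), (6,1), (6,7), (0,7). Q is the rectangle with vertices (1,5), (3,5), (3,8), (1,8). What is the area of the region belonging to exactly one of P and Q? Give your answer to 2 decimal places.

34.00

|P∩Q|: x∈[1,3], y∈[5,7] → 2·2 = 4.
|P △ Q| = |P| + |Q| − 2·|P∩Q| = 36 + 6 − 8 = 34.00.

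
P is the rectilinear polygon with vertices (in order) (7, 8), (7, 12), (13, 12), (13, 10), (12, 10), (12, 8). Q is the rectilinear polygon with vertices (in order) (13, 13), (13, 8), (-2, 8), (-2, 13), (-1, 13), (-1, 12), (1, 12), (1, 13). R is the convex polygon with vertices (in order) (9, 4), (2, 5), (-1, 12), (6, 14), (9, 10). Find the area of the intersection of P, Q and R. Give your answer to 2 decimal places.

6.50

The intersection is the polygon with vertices (7.5,12), (9,10), (9,8), (7,8), (7,12).
By the shoelace formula its area is 6.50.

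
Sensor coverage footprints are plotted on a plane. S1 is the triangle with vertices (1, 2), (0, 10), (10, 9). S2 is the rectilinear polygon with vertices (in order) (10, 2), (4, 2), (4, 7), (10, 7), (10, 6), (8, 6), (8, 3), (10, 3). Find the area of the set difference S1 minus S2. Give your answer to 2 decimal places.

|S1| = 39.5, |S1∩S2| = 4.5714.
|S1 ∖ S2| = |S1| − |S1∩S2| = 39.5 − 4.5714 = 34.93.

34.93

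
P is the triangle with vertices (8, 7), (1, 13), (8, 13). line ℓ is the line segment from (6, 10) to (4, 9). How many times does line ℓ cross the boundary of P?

1

The segment meets the boundary at (5.053,9.526).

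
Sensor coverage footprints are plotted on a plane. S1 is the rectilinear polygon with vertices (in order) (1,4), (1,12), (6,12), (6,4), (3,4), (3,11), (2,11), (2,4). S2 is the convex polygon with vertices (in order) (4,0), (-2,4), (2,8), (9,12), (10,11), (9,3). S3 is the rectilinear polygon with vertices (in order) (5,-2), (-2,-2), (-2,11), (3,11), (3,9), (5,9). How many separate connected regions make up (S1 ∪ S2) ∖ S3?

1

(S1 ∪ S2) ∖ S3 is a single connected region.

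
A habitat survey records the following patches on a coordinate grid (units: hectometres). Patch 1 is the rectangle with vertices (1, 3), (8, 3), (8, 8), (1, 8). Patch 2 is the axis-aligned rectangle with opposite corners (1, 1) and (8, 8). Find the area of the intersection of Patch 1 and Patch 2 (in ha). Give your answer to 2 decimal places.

|Patch 1∩Patch 2|: x∈[1,8], y∈[3,8] → 7·5 = 35.

35.00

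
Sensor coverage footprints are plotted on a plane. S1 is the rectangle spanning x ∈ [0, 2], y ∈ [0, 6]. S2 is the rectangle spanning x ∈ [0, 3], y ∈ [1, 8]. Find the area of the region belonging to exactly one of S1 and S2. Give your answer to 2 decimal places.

|S1∩S2|: x∈[0,2], y∈[1,6] → 2·5 = 10.
|S1 △ S2| = |S1| + |S2| − 2·|S1∩S2| = 12 + 21 − 20 = 13.00.

13.00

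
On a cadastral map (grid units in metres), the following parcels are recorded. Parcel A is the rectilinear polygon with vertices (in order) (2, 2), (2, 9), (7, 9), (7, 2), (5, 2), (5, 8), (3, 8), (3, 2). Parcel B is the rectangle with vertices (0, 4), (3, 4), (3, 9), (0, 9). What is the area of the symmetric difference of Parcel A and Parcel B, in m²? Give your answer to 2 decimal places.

|Parcel A| = 23, |Parcel B| = 15, |Parcel A∩Parcel B| = 5.
|Parcel A △ Parcel B| = |Parcel A| + |Parcel B| − 2·|Parcel A∩Parcel B| = 23 + 15 − 10 = 28.00.

28.00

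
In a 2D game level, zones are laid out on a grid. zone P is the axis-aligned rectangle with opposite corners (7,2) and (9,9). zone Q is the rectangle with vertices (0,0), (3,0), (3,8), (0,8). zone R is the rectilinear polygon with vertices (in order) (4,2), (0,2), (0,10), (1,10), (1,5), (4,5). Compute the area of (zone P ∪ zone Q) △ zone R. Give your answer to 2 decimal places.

|zone P ∪ zone Q| = 38.
|(zone P ∪ zone Q) ∩ zone R| = 12.
|(zone P ∪ zone Q) △ zone R| = 38 + 17 − 24 = 31.00.

31.00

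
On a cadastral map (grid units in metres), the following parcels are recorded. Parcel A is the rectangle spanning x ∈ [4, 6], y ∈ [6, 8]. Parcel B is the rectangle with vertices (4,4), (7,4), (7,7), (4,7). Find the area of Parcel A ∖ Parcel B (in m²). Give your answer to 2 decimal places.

2.00

|Parcel A∩Parcel B|: x∈[4,6], y∈[6,7] → 2·1 = 2.
|Parcel A| = 4.
|Parcel A ∖ Parcel B| = |Parcel A| − |Parcel A∩Parcel B| = 4 − 2 = 2.00.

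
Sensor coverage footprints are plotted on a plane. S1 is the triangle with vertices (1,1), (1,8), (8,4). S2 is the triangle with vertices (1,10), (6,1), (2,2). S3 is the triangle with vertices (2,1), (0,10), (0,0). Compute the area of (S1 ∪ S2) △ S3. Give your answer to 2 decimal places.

34.10

|S1 ∪ S2| = 28.2119.
|(S1 ∪ S2) ∩ S3| = 2.0543.
|(S1 ∪ S2) △ S3| = 28.2119 + 10 − 4.1087 = 34.10.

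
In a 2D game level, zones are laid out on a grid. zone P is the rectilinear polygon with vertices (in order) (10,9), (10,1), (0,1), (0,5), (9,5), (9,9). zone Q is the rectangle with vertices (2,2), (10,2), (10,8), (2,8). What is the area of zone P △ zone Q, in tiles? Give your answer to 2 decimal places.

|zone P| = 44, |zone Q| = 48, |zone P∩zone Q| = 27.
|zone P △ zone Q| = |zone P| + |zone Q| − 2·|zone P∩zone Q| = 44 + 48 − 54 = 38.00.

38.00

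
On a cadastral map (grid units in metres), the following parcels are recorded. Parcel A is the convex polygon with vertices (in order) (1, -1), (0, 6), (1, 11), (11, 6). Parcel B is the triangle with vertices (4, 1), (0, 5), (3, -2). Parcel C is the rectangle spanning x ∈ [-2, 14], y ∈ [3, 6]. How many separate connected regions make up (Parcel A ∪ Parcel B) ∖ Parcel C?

(Parcel A ∪ Parcel B) ∖ Parcel C splits into 2 disjoint pieces (area 27.5, area 14.7679).

2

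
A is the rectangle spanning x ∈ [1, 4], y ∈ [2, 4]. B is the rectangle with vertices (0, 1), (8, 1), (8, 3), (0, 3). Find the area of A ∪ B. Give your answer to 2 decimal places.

By inclusion–exclusion:
Individual areas: |A| = 6, |B| = 16.
|A∩B|: x∈[1,4], y∈[2,3] → 3·1 = 3.
|A ∪ B| = 22 − 3 = 19.00.

19.00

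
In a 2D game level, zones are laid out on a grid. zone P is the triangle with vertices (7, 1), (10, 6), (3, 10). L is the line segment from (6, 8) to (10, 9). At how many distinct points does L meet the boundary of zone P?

The segment meets the boundary at (6.348,8.087).

1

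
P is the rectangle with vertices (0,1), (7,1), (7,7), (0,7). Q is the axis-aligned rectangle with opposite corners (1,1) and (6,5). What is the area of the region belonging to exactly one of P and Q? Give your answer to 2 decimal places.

22.00

|P∩Q|: x∈[1,6], y∈[1,5] → 5·4 = 20.
|P △ Q| = |P| + |Q| − 2·|P∩Q| = 42 + 20 − 40 = 22.00.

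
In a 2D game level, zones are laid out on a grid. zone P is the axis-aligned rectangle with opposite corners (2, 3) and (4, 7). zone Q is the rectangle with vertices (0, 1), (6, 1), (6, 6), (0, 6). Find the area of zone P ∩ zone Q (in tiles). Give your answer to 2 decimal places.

6.00

|zone P∩zone Q|: x∈[2,4], y∈[3,6] → 2·3 = 6.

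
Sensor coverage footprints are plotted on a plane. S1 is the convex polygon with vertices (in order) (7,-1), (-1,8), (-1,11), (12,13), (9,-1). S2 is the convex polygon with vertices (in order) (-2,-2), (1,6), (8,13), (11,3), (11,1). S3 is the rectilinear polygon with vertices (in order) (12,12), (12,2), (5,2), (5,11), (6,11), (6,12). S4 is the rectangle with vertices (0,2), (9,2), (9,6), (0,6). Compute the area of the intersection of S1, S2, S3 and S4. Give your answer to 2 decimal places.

16.00

The intersection is the polygon with vertices (5,2), (5,6), (9,6), (9,2).
By the shoelace formula its area is 16.00.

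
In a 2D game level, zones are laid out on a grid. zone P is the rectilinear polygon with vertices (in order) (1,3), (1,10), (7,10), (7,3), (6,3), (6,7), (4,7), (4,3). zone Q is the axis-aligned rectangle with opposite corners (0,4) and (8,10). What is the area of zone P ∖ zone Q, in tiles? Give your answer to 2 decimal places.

4.00

|zone P| = 34, |zone P∩zone Q| = 30.
|zone P ∖ zone Q| = |zone P| − |zone P∩zone Q| = 34 − 30 = 4.00.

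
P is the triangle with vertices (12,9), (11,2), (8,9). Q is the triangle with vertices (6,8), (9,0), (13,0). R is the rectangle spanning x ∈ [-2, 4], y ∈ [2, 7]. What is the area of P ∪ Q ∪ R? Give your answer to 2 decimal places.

59.96

By inclusion–exclusion:
Individual areas: |P| = 14, |Q| = 16, |R| = 30.
|P∩Q| = 0.0393.
|P∩R| = 0.
|Q∩R| = 0.
|P∩Q∩R| = 0.
|P ∪ Q ∪ R| = 60 − 0.0393 + 0 = 59.96.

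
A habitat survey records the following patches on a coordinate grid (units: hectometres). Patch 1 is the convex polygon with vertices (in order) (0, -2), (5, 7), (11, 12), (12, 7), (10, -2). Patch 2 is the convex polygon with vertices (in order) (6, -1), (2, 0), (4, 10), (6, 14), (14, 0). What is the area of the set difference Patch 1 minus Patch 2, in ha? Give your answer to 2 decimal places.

28.22

|Patch 1| = 94, |Patch 1∩Patch 2| = 65.7793.
|Patch 1 ∖ Patch 2| = |Patch 1| − |Patch 1∩Patch 2| = 94 − 65.7793 = 28.22.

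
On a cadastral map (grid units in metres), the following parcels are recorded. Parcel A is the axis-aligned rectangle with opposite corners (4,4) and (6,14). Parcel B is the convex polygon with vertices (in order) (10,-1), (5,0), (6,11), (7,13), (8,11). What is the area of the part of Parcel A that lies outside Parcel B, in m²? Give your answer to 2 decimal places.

|Parcel A| = 20, |Parcel A∩Parcel B| = 2.2273.
|Parcel A ∖ Parcel B| = |Parcel A| − |Parcel A∩Parcel B| = 20 − 2.2273 = 17.77.

17.77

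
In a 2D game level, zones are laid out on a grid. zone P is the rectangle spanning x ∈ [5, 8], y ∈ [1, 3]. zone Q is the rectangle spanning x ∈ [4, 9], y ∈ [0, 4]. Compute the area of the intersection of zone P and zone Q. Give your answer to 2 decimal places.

6.00

|zone P∩zone Q|: x∈[5,8], y∈[1,3] → 3·2 = 6.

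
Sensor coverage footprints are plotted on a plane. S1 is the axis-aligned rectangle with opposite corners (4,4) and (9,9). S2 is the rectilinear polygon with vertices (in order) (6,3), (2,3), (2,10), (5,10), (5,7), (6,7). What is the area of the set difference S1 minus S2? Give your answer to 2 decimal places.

|S1| = 25, |S1∩S2| = 8.
|S1 ∖ S2| = |S1| − |S1∩S2| = 25 − 8 = 17.00.

17.00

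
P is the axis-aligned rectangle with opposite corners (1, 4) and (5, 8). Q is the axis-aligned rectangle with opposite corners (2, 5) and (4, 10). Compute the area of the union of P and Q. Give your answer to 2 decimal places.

By inclusion–exclusion:
Individual areas: |P| = 16, |Q| = 10.
|P∩Q|: x∈[2,4], y∈[5,8] → 2·3 = 6.
|P ∪ Q| = 26 − 6 = 20.00.

20.00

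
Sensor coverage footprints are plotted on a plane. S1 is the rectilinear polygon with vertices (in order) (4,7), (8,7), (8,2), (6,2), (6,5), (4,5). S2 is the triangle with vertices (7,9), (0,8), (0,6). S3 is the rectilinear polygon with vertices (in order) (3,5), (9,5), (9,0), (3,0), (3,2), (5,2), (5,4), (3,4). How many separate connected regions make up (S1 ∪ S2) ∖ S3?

2

(S1 ∪ S2) ∖ S3 splits into 2 disjoint pieces (area 8, area 7).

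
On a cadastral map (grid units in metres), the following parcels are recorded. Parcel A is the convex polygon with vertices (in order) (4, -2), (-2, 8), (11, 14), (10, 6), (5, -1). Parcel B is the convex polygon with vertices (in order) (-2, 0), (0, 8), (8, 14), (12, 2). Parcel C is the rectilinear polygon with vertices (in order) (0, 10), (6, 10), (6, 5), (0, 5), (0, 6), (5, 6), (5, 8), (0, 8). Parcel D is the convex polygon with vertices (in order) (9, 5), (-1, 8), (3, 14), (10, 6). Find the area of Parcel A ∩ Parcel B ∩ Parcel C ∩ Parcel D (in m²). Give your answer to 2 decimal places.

11.28

The intersection is the polygon with vertices (6,10), (6,5.9), (5,6.2), (5,8), (0,8), (2.667,10).
By the shoelace formula its area is 11.28.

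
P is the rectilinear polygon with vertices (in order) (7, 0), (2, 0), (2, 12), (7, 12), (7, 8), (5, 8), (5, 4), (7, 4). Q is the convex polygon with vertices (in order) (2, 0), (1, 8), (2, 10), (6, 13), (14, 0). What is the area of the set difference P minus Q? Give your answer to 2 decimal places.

2.79

|P| = 52, |P∩Q| = 49.2131.
|P ∖ Q| = |P| − |P∩Q| = 52 − 49.2131 = 2.79.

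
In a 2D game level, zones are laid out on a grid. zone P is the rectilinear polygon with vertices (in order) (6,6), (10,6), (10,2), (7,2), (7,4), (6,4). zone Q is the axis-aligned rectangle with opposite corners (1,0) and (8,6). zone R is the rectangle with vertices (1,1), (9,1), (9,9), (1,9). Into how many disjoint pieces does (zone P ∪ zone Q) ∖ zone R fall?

(zone P ∪ zone Q) ∖ zone R splits into 2 disjoint pieces (area 4, area 7).

2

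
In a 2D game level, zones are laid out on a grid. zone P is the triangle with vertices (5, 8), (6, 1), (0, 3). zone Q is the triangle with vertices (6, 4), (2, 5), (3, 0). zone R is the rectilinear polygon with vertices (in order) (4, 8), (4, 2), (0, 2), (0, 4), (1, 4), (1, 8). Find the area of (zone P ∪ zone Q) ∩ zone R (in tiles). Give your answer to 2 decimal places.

The region (zone P ∪ zone Q) ∩ zone R is the polygon with vertices (2.571,2.143), (0,3), (1,4), (2,5), (4,7), (4,2), (2.6,2).
By the shoelace formula its area is 10.53.

10.53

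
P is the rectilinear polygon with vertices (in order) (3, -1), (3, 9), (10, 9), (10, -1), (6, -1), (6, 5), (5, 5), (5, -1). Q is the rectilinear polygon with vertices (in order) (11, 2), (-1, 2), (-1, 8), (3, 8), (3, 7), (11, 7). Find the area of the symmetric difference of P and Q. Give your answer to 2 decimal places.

|P| = 64, |Q| = 64, |P∩Q| = 32.
|P △ Q| = |P| + |Q| − 2·|P∩Q| = 64 + 64 − 64 = 64.00.

64.00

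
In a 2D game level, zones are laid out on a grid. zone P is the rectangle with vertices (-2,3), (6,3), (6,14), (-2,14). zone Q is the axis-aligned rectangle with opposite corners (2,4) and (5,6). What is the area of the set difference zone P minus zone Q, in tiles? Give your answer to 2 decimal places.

82.00

|zone P∩zone Q|: x∈[2,5], y∈[4,6] → 3·2 = 6.
|zone P| = 88.
|zone P ∖ zone Q| = |zone P| − |zone P∩zone Q| = 88 − 6 = 82.00.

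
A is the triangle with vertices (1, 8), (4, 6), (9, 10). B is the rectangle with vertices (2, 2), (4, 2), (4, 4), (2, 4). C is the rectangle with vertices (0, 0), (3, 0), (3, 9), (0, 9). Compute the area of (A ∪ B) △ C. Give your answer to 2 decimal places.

34.33

|A ∪ B| = 15.
|(A ∪ B) ∩ C| = 3.8333.
|(A ∪ B) △ C| = 15 + 27 − 7.6667 = 34.33.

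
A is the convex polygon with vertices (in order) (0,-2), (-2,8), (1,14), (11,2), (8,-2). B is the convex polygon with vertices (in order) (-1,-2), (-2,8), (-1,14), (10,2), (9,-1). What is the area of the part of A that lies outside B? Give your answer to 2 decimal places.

|A| = 123, |A∩B| = 100.8824.
|A ∖ B| = |A| − |A∩B| = 123 − 100.8824 = 22.12.

22.12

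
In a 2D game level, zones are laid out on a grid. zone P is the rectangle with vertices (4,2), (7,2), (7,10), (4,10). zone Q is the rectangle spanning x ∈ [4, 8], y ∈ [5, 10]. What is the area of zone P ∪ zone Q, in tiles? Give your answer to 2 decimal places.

By inclusion–exclusion:
Individual areas: |zone P| = 24, |zone Q| = 20.
|zone P∩zone Q|: x∈[4,7], y∈[5,10] → 3·5 = 15.
|zone P ∪ zone Q| = 44 − 15 = 29.00.

29.00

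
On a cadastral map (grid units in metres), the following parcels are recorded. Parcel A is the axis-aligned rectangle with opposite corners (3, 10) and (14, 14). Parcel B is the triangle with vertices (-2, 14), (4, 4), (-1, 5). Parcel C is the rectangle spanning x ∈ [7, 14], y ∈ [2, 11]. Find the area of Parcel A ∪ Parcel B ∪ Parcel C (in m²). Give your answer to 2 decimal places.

By inclusion–exclusion:
Individual areas: |Parcel A| = 44, |Parcel B| = 22, |Parcel C| = 63.
|Parcel A∩Parcel B| = 0.
|Parcel A∩Parcel C|: x∈[7,14], y∈[10,11] → 7·1 = 7.
|Parcel B∩Parcel C| = 0.
|Parcel A∩Parcel B∩Parcel C| = 0.
|Parcel A ∪ Parcel B ∪ Parcel C| = 129 − 7 + 0 = 122.00.

122.00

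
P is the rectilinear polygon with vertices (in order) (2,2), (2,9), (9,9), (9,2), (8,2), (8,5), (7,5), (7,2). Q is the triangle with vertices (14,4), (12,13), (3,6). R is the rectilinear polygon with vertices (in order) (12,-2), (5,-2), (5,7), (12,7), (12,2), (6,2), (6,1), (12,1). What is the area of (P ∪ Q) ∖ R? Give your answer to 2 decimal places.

53.92

|P ∪ Q| = 78.013.
|(P ∪ Q) ∩ R| = 24.0909.
|(P ∪ Q) ∖ R| = 78.013 − 24.0909 = 53.92.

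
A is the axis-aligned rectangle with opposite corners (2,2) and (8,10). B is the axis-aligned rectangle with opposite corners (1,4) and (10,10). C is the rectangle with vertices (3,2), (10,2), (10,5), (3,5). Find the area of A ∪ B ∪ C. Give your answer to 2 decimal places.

70.00

By inclusion–exclusion:
Individual areas: |A| = 48, |B| = 54, |C| = 21.
|A∩B|: x∈[2,8], y∈[4,10] → 6·6 = 36.
|A∩C|: x∈[3,8], y∈[2,5] → 5·3 = 15.
|B∩C|: x∈[3,10], y∈[4,5] → 7·1 = 7.
|A∩B∩C| = 5.
|A ∪ B ∪ C| = 123 − 58 + 5 = 70.00.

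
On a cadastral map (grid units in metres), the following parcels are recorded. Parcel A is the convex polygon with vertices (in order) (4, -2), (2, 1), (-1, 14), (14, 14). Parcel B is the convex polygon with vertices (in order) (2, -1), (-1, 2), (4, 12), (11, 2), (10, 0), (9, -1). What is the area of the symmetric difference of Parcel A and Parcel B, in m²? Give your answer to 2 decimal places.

|Parcel A| = 128.5, |Parcel B| = 89, |Parcel A∩Parcel B| = 56.5811.
|Parcel A △ Parcel B| = |Parcel A| + |Parcel B| − 2·|Parcel A∩Parcel B| = 128.5 + 89 − 113.1622 = 104.34.

104.34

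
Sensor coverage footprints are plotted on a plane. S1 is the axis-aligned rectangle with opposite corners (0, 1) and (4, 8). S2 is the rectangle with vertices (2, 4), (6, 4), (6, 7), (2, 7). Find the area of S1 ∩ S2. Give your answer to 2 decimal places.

6.00

|S1∩S2|: x∈[2,4], y∈[4,7] → 2·3 = 6.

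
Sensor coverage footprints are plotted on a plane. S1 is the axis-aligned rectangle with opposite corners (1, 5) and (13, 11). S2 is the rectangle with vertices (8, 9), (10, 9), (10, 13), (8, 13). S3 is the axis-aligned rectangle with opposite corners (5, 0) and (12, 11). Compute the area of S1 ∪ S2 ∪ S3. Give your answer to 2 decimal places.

By inclusion–exclusion:
Individual areas: |S1| = 72, |S2| = 8, |S3| = 77.
|S1∩S2|: x∈[8,10], y∈[9,11] → 2·2 = 4.
|S1∩S3|: x∈[5,12], y∈[5,11] → 7·6 = 42.
|S2∩S3|: x∈[8,10], y∈[9,11] → 2·2 = 4.
|S1∩S2∩S3| = 4.
|S1 ∪ S2 ∪ S3| = 157 − 50 + 4 = 111.00.

111.00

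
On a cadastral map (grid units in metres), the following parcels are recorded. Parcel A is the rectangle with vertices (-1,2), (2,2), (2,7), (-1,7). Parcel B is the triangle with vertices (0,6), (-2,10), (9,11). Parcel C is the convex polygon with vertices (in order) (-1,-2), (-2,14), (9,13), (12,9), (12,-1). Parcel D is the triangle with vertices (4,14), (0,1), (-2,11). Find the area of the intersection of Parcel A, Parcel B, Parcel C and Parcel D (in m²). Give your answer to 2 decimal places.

1.15

The intersection is the polygon with vertices (-0.5,7), (1.8,7), (0,6).
By the shoelace formula its area is 1.15.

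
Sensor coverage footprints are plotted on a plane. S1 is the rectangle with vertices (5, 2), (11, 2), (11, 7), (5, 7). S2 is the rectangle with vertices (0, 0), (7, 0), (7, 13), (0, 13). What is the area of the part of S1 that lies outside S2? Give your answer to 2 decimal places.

20.00

|S1∩S2|: x∈[5,7], y∈[2,7] → 2·5 = 10.
|S1| = 30.
|S1 ∖ S2| = |S1| − |S1∩S2| = 30 − 10 = 20.00.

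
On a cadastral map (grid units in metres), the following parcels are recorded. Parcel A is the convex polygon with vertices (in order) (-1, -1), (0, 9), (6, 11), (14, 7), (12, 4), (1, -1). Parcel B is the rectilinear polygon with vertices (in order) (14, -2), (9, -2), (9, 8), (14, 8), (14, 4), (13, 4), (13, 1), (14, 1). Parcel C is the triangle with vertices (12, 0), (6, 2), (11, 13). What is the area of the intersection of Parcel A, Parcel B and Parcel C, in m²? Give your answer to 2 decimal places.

12.18

The intersection is the polygon with vertices (9,2.636), (9,8), (11.385,8), (11.703,3.865).
By the shoelace formula its area is 12.18.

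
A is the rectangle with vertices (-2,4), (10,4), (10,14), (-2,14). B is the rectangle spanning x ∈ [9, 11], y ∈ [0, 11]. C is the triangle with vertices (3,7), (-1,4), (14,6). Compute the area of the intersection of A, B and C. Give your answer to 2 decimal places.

1.01

The intersection is the polygon with vertices (9,6.455), (10,6.364), (10,5.467), (9,5.333).
By the shoelace formula its area is 1.01.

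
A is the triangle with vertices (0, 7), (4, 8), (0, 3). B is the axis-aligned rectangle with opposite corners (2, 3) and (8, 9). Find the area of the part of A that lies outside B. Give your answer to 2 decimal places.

6.00

|A| = 8, |A∩B| = 2.
|A ∖ B| = |A| − |A∩B| = 8 − 2 = 6.00.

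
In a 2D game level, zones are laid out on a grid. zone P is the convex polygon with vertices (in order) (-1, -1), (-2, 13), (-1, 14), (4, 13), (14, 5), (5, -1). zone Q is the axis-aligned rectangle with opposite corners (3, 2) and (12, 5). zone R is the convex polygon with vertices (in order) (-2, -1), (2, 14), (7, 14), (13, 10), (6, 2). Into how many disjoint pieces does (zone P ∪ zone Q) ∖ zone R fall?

(zone P ∪ zone Q) ∖ zone R splits into 2 disjoint pieces (area 23.1244, area 37.761).

2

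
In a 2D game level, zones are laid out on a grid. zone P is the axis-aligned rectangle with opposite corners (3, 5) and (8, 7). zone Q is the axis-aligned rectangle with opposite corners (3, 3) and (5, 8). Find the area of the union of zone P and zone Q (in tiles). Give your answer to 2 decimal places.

16.00

By inclusion–exclusion:
Individual areas: |zone P| = 10, |zone Q| = 10.
|zone P∩zone Q|: x∈[3,5], y∈[5,7] → 2·2 = 4.
|zone P ∪ zone Q| = 20 − 4 = 16.00.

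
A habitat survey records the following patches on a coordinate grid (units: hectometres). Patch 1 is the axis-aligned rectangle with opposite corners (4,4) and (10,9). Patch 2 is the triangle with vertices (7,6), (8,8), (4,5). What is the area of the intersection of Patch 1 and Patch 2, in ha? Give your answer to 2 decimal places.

The intersection is the polygon with vertices (8,8), (7,6), (4,5).
By the shoelace formula its area is 2.50.

2.50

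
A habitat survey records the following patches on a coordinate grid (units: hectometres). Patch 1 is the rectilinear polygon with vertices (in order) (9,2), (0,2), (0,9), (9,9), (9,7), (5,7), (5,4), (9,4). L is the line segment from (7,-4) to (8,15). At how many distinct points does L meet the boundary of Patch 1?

The segment meets the boundary at (7.684,9), (7.579,7), (7.421,4), (7.316,2).

4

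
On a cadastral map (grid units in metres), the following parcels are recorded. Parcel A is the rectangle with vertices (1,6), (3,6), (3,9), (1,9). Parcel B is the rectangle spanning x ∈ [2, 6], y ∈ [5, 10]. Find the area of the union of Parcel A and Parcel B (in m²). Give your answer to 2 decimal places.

By inclusion–exclusion:
Individual areas: |Parcel A| = 6, |Parcel B| = 20.
|Parcel A∩Parcel B|: x∈[2,3], y∈[6,9] → 1·3 = 3.
|Parcel A ∪ Parcel B| = 26 − 3 = 23.00.

23.00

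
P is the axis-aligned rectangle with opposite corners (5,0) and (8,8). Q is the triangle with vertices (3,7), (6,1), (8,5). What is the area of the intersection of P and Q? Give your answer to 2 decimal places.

8.80

The intersection is the polygon with vertices (5,6.2), (8,5), (6,1), (5,3).
By the shoelace formula its area is 8.80.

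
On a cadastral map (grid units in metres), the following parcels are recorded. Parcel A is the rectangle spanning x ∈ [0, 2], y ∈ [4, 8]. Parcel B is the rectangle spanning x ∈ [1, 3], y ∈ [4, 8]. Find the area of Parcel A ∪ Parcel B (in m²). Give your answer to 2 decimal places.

12.00

By inclusion–exclusion:
Individual areas: |Parcel A| = 8, |Parcel B| = 8.
|Parcel A∩Parcel B|: x∈[1,2], y∈[4,8] → 1·4 = 4.
|Parcel A ∪ Parcel B| = 16 − 4 = 12.00.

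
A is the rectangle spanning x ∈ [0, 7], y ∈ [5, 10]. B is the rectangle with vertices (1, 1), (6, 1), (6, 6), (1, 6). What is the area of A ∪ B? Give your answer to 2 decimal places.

By inclusion–exclusion:
Individual areas: |A| = 35, |B| = 25.
|A∩B|: x∈[1,6], y∈[5,6] → 5·1 = 5.
|A ∪ B| = 60 − 5 = 55.00.

55.00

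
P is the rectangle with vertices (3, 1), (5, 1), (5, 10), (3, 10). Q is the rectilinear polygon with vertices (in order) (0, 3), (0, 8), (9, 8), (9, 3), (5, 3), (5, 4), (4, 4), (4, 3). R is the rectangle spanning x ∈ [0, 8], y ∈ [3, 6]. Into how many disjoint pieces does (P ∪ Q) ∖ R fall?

(P ∪ Q) ∖ R splits into 2 disjoint pieces (area 4, area 25).

2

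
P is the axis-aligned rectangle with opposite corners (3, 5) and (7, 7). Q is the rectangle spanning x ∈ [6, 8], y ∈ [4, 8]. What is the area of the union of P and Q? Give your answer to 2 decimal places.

By inclusion–exclusion:
Individual areas: |P| = 8, |Q| = 8.
|P∩Q|: x∈[6,7], y∈[5,7] → 1·2 = 2.
|P ∪ Q| = 16 − 2 = 14.00.

14.00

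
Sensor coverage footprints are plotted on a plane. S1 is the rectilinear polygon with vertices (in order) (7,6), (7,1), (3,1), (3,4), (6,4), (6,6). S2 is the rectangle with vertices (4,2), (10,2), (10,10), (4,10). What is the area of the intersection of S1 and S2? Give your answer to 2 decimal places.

8.00

The intersection is the polygon with vertices (7,2), (4,2), (4,4), (6,4), (6,6), (7,6).
By the shoelace formula its area is 8.00.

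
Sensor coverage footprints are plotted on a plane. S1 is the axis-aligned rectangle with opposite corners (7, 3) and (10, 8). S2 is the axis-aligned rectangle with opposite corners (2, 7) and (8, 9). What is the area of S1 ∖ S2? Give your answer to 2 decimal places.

14.00

|S1∩S2|: x∈[7,8], y∈[7,8] → 1·1 = 1.
|S1| = 15.
|S1 ∖ S2| = |S1| − |S1∩S2| = 15 − 1 = 14.00.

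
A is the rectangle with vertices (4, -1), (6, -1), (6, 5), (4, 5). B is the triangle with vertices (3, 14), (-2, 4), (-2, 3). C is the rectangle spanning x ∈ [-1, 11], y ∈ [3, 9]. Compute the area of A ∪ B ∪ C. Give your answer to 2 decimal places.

By inclusion–exclusion:
Individual areas: |A| = 12, |B| = 2.5, |C| = 72.
|A∩B| = 0.
|A∩C|: x∈[4,6], y∈[3,5] → 2·2 = 4.
|B∩C| = 1.0318.
|A∩B∩C| = 0.
|A ∪ B ∪ C| = 86.5 − 5.0318 + 0 = 81.47.

81.47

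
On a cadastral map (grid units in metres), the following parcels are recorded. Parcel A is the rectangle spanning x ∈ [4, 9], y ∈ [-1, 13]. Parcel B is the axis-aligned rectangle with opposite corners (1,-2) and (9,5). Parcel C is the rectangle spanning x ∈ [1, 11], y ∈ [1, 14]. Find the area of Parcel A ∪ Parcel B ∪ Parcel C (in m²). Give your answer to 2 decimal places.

154.00

By inclusion–exclusion:
Individual areas: |Parcel A| = 70, |Parcel B| = 56, |Parcel C| = 130.
|Parcel A∩Parcel B|: x∈[4,9], y∈[-1,5] → 5·6 = 30.
|Parcel A∩Parcel C|: x∈[4,9], y∈[1,13] → 5·12 = 60.
|Parcel B∩Parcel C|: x∈[1,9], y∈[1,5] → 8·4 = 32.
|Parcel A∩Parcel B∩Parcel C| = 20.
|Parcel A ∪ Parcel B ∪ Parcel C| = 256 − 122 + 20 = 154.00.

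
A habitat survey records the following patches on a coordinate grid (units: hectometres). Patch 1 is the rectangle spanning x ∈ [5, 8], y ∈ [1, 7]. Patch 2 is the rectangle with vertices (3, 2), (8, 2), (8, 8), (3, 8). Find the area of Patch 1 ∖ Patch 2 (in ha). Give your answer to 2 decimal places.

3.00

|Patch 1∩Patch 2|: x∈[5,8], y∈[2,7] → 3·5 = 15.
|Patch 1| = 18.
|Patch 1 ∖ Patch 2| = |Patch 1| − |Patch 1∩Patch 2| = 18 − 15 = 3.00.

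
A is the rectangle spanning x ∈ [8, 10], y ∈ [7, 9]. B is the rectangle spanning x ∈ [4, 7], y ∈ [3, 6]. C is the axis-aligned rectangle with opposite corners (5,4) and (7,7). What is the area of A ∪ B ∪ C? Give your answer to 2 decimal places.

By inclusion–exclusion:
Individual areas: |A| = 4, |B| = 9, |C| = 6.
|A∩B| = 0 (no overlap).
|A∩C| = 0 (no overlap).
|B∩C|: x∈[5,7], y∈[4,6] → 2·2 = 4.
|A∩B∩C| = 0.
|A ∪ B ∪ C| = 19 − 4 + 0 = 15.00.

15.00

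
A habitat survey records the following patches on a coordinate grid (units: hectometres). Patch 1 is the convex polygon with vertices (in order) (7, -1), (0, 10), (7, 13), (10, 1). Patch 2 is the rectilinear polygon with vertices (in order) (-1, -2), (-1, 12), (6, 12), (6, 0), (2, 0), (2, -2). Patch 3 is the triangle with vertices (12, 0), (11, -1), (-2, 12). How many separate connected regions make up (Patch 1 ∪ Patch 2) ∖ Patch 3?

2

(Patch 1 ∪ Patch 2) ∖ Patch 3 splits into 2 disjoint pieces (area 67.0143, area 47.5335).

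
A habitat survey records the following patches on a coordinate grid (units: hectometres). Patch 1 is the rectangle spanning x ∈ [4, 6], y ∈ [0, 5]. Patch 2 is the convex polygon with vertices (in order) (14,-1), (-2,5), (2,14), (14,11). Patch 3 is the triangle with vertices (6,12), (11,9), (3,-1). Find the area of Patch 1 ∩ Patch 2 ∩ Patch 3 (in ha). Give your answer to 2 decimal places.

The intersection is the polygon with vertices (6,5), (6,2.75), (5.538,2.173), (4,2.75), (4,3.333), (4.385,5).
By the shoelace formula its area is 4.76.

4.76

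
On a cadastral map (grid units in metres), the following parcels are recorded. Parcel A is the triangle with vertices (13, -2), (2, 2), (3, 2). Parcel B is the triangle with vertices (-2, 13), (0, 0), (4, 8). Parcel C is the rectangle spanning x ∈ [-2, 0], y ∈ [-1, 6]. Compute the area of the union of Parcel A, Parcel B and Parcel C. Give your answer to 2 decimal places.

By inclusion–exclusion:
Individual areas: |Parcel A| = 2, |Parcel B| = 34, |Parcel C| = 14.
|Parcel A∩Parcel B| = 0.
|Parcel A∩Parcel C| = 0.
|Parcel B∩Parcel C| = 2.7692.
|Parcel A∩Parcel B∩Parcel C| = 0.
|Parcel A ∪ Parcel B ∪ Parcel C| = 50 − 2.7692 + 0 = 47.23.

47.23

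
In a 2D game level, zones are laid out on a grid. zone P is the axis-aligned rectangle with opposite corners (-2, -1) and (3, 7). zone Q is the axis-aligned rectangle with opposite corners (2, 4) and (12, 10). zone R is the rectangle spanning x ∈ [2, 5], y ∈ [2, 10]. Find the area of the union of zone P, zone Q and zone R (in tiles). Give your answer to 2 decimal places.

By inclusion–exclusion:
Individual areas: |zone P| = 40, |zone Q| = 60, |zone R| = 24.
|zone P∩zone Q|: x∈[2,3], y∈[4,7] → 1·3 = 3.
|zone P∩zone R|: x∈[2,3], y∈[2,7] → 1·5 = 5.
|zone Q∩zone R|: x∈[2,5], y∈[4,10] → 3·6 = 18.
|zone P∩zone Q∩zone R| = 3.
|zone P ∪ zone Q ∪ zone R| = 124 − 26 + 3 = 101.00.

101.00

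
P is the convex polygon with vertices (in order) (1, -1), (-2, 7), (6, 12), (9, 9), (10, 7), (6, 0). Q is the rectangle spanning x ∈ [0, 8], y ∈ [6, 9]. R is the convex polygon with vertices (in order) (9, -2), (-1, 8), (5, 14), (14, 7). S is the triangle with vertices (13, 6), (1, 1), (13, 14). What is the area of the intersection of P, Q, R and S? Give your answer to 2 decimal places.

The intersection is the polygon with vertices (8,6), (5.615,6), (8,8.583).
By the shoelace formula its area is 3.08.

3.08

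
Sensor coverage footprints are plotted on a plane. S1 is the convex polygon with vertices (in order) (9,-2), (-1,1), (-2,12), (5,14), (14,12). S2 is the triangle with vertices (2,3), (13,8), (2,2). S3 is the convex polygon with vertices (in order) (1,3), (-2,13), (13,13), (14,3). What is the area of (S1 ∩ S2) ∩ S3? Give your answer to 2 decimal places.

The region (S1 ∩ S2) ∩ S3 is the polygon with vertices (3.833,3), (2,3), (12.488,7.767), (12.468,7.71).
By the shoelace formula its area is 4.57.

4.57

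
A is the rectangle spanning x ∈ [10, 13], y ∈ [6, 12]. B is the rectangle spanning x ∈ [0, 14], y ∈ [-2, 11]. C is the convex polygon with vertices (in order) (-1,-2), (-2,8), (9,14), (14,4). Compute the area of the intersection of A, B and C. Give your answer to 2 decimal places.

The intersection is the polygon with vertices (10,6), (10,11), (10.5,11), (13,6).
By the shoelace formula its area is 8.75.

8.75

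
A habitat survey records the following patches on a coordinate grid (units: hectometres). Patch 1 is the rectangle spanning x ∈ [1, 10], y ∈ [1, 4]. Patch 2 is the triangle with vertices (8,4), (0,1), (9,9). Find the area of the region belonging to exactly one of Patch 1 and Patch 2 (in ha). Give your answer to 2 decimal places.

|Patch 1| = 27, |Patch 2| = 18.5, |Patch 1∩Patch 2| = 6.6806.
|Patch 1 △ Patch 2| = |Patch 1| + |Patch 2| − 2·|Patch 1∩Patch 2| = 27 + 18.5 − 13.3611 = 32.14.

32.14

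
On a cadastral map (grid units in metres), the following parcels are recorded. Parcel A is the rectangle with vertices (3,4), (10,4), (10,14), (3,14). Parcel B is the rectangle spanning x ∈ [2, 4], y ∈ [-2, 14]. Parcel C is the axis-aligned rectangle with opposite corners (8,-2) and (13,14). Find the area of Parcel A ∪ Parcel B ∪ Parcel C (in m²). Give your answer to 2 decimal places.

By inclusion–exclusion:
Individual areas: |Parcel A| = 70, |Parcel B| = 32, |Parcel C| = 80.
|Parcel A∩Parcel B|: x∈[3,4], y∈[4,14] → 1·10 = 10.
|Parcel A∩Parcel C|: x∈[8,10], y∈[4,14] → 2·10 = 20.
|Parcel B∩Parcel C| = 0 (no overlap).
|Parcel A∩Parcel B∩Parcel C| = 0.
|Parcel A ∪ Parcel B ∪ Parcel C| = 182 − 30 + 0 = 152.00.

152.00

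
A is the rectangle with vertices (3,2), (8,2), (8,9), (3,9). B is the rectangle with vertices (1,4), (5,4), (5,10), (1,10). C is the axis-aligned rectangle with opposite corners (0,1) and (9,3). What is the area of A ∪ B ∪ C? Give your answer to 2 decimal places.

By inclusion–exclusion:
Individual areas: |A| = 35, |B| = 24, |C| = 18.
|A∩B|: x∈[3,5], y∈[4,9] → 2·5 = 10.
|A∩C|: x∈[3,8], y∈[2,3] → 5·1 = 5.
|B∩C| = 0 (no overlap).
|A∩B∩C| = 0.
|A ∪ B ∪ C| = 77 − 15 + 0 = 62.00.

62.00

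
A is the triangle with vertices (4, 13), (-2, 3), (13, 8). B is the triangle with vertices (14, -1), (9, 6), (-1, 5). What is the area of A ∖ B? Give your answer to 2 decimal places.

55.95

|A| = 60, |A∩B| = 4.0499.
|A ∖ B| = |A| − |A∩B| = 60 − 4.0499 = 55.95.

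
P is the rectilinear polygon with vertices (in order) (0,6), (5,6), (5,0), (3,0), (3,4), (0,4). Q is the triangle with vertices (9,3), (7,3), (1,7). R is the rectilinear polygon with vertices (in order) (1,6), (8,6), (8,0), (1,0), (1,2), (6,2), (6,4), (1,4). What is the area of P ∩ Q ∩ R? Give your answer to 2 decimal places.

The intersection is the polygon with vertices (5,5), (5,4.333), (2.5,6), (3,6).
By the shoelace formula its area is 1.08.

1.08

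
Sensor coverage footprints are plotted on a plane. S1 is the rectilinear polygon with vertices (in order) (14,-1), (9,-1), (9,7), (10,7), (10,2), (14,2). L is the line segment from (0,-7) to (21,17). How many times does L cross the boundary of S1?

The segment meets the boundary at (10,4.429), (9,3.286).

2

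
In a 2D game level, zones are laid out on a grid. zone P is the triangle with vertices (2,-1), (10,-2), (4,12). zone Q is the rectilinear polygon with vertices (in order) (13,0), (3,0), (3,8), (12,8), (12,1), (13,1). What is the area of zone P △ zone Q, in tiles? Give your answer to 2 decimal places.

56.10

|zone P| = 53, |zone Q| = 73, |zone P∩zone Q| = 34.9478.
|zone P △ zone Q| = |zone P| + |zone Q| − 2·|zone P∩zone Q| = 53 + 73 − 69.8956 = 56.10.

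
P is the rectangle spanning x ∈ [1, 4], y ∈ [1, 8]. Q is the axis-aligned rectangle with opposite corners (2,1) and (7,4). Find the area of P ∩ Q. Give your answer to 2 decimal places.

6.00

|P∩Q|: x∈[2,4], y∈[1,4] → 2·3 = 6.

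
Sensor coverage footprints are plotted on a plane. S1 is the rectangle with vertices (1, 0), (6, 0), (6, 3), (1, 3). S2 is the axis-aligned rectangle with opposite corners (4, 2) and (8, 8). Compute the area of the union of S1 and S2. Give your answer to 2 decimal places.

37.00

By inclusion–exclusion:
Individual areas: |S1| = 15, |S2| = 24.
|S1∩S2|: x∈[4,6], y∈[2,3] → 2·1 = 2.
|S1 ∪ S2| = 39 − 2 = 37.00.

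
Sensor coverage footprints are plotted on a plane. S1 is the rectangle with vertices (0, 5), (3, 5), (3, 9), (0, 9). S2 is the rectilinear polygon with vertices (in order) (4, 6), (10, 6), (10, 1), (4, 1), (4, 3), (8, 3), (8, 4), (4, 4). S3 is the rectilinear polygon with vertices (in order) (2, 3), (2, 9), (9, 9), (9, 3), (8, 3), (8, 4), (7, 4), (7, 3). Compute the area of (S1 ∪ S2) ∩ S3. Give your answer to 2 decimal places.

|S1 ∪ S2| = 38.
|(S1 ∪ S2) ∩ S3| = 15.00.

15.00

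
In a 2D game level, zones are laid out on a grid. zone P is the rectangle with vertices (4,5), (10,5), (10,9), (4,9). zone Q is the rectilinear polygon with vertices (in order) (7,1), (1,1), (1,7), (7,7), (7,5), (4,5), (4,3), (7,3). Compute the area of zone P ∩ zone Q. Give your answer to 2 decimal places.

6.00

The intersection is the polygon with vertices (4,7), (7,7), (7,5), (4,5).
By the shoelace formula its area is 6.00.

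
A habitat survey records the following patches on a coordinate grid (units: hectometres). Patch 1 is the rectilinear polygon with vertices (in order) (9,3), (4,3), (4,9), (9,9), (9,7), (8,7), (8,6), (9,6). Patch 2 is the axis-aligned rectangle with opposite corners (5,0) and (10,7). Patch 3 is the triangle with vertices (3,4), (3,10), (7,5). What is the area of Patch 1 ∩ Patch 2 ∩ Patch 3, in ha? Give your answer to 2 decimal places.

The intersection is the polygon with vertices (5,7), (5.4,7), (7,5), (5,4.5).
By the shoelace formula its area is 2.90.

2.90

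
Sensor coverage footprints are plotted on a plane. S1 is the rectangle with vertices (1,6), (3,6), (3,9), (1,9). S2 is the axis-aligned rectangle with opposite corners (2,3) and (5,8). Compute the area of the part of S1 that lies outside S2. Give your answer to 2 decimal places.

|S1∩S2|: x∈[2,3], y∈[6,8] → 1·2 = 2.
|S1| = 6.
|S1 ∖ S2| = |S1| − |S1∩S2| = 6 − 2 = 4.00.

4.00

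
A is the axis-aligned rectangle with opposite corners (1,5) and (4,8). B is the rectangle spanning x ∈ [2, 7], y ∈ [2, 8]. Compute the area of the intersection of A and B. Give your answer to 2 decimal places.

6.00

|A∩B|: x∈[2,4], y∈[5,8] → 2·3 = 6.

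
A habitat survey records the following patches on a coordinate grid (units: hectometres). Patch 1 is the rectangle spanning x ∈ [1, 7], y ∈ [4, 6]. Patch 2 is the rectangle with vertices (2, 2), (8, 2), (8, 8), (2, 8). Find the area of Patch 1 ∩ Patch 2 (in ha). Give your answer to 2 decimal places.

10.00

|Patch 1∩Patch 2|: x∈[2,7], y∈[4,6] → 5·2 = 10.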